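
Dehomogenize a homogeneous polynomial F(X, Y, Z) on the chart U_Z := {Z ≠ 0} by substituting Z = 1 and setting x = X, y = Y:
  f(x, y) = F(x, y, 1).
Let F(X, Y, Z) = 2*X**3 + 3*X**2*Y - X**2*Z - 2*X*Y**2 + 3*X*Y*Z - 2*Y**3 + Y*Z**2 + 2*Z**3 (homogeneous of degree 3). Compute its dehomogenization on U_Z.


f(x, y) = 2*x**3 + 3*x**2*y - x**2 - 2*x*y**2 + 3*x*y - 2*y**3 + y + 2

On U_Z we set Z = 1. Each monomial c·X^i·Y^j·Z^k in F becomes c·x^i·y^j·1^k = c·x^i·y^j.
Substituting Z = 1: F(X, Y, 1) = 2*x**3 + 3*x**2*y - x**2 - 2*x*y**2 + 3*x*y - 2*y**3 + y + 2.
Note: deg(f) ≤ deg(F) = 3; strict inequality happens when F is divisible by Z (lost terms).


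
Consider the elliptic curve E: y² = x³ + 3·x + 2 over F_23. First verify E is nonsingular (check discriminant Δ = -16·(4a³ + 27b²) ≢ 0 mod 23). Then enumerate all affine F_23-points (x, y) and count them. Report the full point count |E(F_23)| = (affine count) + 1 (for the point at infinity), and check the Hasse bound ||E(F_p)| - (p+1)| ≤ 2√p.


Affine points = {(0, 5), (0, 18), (1, 11), (1, 12), (2, 4), (2, 19), (4, 3), (4, 20), (5, 2), (5, 21), (6, 11), (6, 12), (8, 3), (8, 20), (11, 3), (11, 20), (12, 8), (12, 15), (15, 8), (15, 15), (16, 11), (16, 12), (18, 0), (19, 8), (19, 15), (20, 9), (20, 14)}; affine count = 27; |E(F_23)| = 28.

Discriminant check: Δ ∝ 4a³ + 27b² = 4·3³ + 27·2² = 4·27 + 27·4 ≡ 9 (mod 23). Nonzero ⇒ E is nonsingular.
For each x ∈ F_23, compute rhs = x³ + 3·x + 2 mod 23, then count y ∈ F_23 with y² ≡ rhs.
  x = 0: rhs = 2, matching y values: 5, 18 (2 points).
  x = 1: rhs = 6, matching y values: 11, 12 (2 points).
  x = 2: rhs = 16, matching y values: 4, 19 (2 points).
  x = 3: rhs = 15, matching y values: none (0 points).
  x = 4: rhs = 9, matching y values: 3, 20 (2 points).
  x = 5: rhs = 4, matching y values: 2, 21 (2 points).
  x = 6: rhs = 6, matching y values: 11, 12 (2 points).
  x = 7: rhs = 21, matching y values: none (0 points).
  x = 8: rhs = 9, matching y values: 3, 20 (2 points).
  x = 9: rhs = 22, matching y values: none (0 points).
  x = 10: rhs = 20, matching y values: none (0 points).
  x = 11: rhs = 9, matching y values: 3, 20 (2 points).
  x = 12: rhs = 18, matching y values: 8, 15 (2 points).
  x = 13: rhs = 7, matching y values: none (0 points).
  x = 14: rhs = 5, matching y values: none (0 points).
  x = 15: rhs = 18, matching y values: 8, 15 (2 points).
  x = 16: rhs = 6, matching y values: 11, 12 (2 points).
  x = 17: rhs = 21, matching y values: none (0 points).
  x = 18: rhs = 0, matching y values: 0 (1 points).
  x = 19: rhs = 18, matching y values: 8, 15 (2 points).
  x = 20: rhs = 12, matching y values: 9, 14 (2 points).
  x = 21: rhs = 11, matching y values: none (0 points).
  x = 22: rhs = 21, matching y values: none (0 points).
Total affine count: 27.
Full point count |E(F_23)| = 27 + 1 = 28.
Hasse bound: |28 − (23+1)| = |4| = 4 ≤ 2√23 ≈ 9.5917 ✓.


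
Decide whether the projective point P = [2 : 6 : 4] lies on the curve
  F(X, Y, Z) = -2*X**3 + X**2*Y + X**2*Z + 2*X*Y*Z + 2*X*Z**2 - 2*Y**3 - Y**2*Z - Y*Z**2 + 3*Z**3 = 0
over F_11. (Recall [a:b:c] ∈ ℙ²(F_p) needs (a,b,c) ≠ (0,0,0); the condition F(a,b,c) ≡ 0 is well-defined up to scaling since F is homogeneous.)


F(2,6,4) ≡ 1 (mod 11); P is NOT on the curve.

Evaluate F(2, 6, 4) term-by-term (mod 11).
  -2*X**3 ↦ -2·8·1·1 = -16
  X**2*Y ↦ 1·4·6·1 = 24
  X**2*Z ↦ 1·4·1·4 = 16
  2*X*Y*Z ↦ 2·2·6·4 = 96
  2*X*Z**2 ↦ 2·2·1·16 = 64
  -2*Y**3 ↦ -2·1·216·1 = -432
  -Y**2*Z ↦ -1·1·36·4 = -144
  -Y*Z**2 ↦ -1·1·6·16 = -96
  3*Z**3 ↦ 3·1·1·64 = 192
Sum: F(2, 6, 4) = (-16) + (24) + (16) + (96) + (64) + (-432) + (-144) + (-96) + (192) = -296.
Reducing mod 11: -296 ≡ 1 (mod 11).
Since F(a, b, c) ≡ 1 ≠ 0 (mod 11), P does NOT lie on the curve.


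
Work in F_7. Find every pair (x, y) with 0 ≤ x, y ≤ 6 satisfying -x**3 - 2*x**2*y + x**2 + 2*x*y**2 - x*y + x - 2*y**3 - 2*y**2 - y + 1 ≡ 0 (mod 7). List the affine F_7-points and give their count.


Affine F_7-points: {(2, 3), (2, 6), (3, 0), (3, 3), (3, 6), (4, 3), (5, 6)}; count = 7.

For each of the 49 pairs (x, y) ∈ F_7², evaluate f(x, y) mod 7. Record the zeros.
  x = 0: [0↦1, 1↦3, 2↦3, 3↦3, 4↦5, 5↦4, 6↦2]  zeros at y ∈ ∅
  x = 1: [0↦2, 1↦3, 2↦6, 3↦6, 4↦5, 5↦5, 6↦1]  zeros at y ∈ ∅
  x = 2: [0↦6, 1↦2, 2↦4, 3↦0, 4↦6, 5↦3, 6↦0]  zeros at y ∈ {3, 6}
  x = 3: [0↦0, 1↦1, 2↦5, 3↦0, 4↦2, 5↦6, 6↦0]  zeros at y ∈ {0, 3, 6}
  x = 4: [0↦6, 1↦1, 2↦3, 3↦0, 4↦1, 5↦1, 6↦2]  zeros at y ∈ {3}
  x = 5: [0↦4, 1↦3, 2↦6, 3↦1, 4↦4, 5↦3, 6↦0]  zeros at y ∈ {6}
  x = 6: [0↦2, 1↦1, 2↦1, 3↦4, 4↦5, 5↦6, 6↦2]  zeros at y ∈ ∅
Collecting zeros: affine points = {(2, 3), (2, 6), (3, 0), (3, 3), (3, 6), (4, 3), (5, 6)}.
Total count |C(F_7)_aff| = 7.


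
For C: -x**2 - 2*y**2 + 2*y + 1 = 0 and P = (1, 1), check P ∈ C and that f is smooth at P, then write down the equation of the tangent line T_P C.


Tangent line at P: -2*x - 2*y + 4 = 0.

Step 1: f(1, 1) = 0, so P lies on C.
Step 2: partial derivatives
  f_x(x, y) = -2*x, f_y(x, y) = 2 - 4*y.
  f_x(P) = -2, f_y(P) = -2 (gradient nonzero, so P is smooth).
Step 3: tangent line at P: -2·(x − 1) + -2·(y − 1) = 0.
Expanding: -2*x - 2*y + 4 = 0.


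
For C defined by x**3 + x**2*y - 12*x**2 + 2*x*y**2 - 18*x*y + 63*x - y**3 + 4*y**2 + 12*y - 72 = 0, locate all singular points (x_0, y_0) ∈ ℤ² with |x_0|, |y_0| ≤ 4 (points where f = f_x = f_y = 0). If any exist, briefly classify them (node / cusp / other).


Singular points: {(3, 3)}; classification: cusp.

Compute partial derivatives:
  f_x = 3*x**2 + 2*x*y - 24*x + 2*y**2 - 18*y + 63.
  f_y = x**2 + 4*x*y - 18*x - 3*y**2 + 8*y + 12.
Scan x_0 ∈ {−4, ..., 4}. For each x_0, f_y(x_0, y) is a polynomial in y; find its integer roots y ∈ {−4, ..., 4}, then test f_x and f at those candidates.
  x = -4: f_y(-4, y) = -3*y**2 - 8*y + 100; no integer root y with |y| ≤ 4.
  x = -3: f_y(-3, y) = -3*y**2 - 4*y + 75; no integer root y with |y| ≤ 4.
  x = -2: f_y(-2, y) = 52 - 3*y**2; no integer root y with |y| ≤ 4.
  x = -1: f_y(-1, y) = -3*y**2 + 4*y + 31; no integer root y with |y| ≤ 4.
  x = 0: f_y(0, y) = -3*y**2 + 8*y + 12; no integer root y with |y| ≤ 4.
  x = 1: f_y(1, y) = -3*y**2 + 12*y - 5; no integer root y with |y| ≤ 4.
  x = 2: f_y(2, y) = -3*y**2 + 16*y - 20; vanishes at y ∈ {2}. (2, 2): f_x = 7 ≠ 0.
  x = 3: f_y(3, y) = -3*y**2 + 20*y - 33; vanishes at y ∈ {3}. (3, 3): f_x = 0, f = 0 — SINGULAR.
  x = 4: f_y(4, y) = -3*y**2 + 24*y - 44; no integer root y with |y| ≤ 4.
Only singular point on the grid: (3, 3).
Classify: substitute x = 3 + u, y = 3 + v and expand: f = u**3 + u**2*v + 2*u*v**2 - v**3 + v**2.
No constant or linear terms (consistent with a singular point). Quadratic part: v**2. Cubic part: u**3 + u**2*v + 2*u*v**2 - v**3.
The quadratic part v**2 is a perfect square, so there is a single (double) tangent line v = 0, i.e. y = 3. Restricting the cubic part to that line (v = 0) leaves u**3 ≠ 0, so f is not divisible by v and the branch is v² ≈ -u**3 to lowest order — this is a cusp.
Classification: cusp.


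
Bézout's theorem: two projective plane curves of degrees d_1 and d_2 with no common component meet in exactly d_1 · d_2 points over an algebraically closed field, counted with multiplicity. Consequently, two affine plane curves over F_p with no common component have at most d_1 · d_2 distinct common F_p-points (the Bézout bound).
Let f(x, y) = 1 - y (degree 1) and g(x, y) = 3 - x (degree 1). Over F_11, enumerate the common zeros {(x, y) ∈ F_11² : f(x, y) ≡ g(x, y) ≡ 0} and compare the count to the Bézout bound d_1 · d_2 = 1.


Common zeros: {(3, 1)}; count = 1; Bézout bound = 1.

deg(f) = 1, deg(g) = 1, so Bézout bound = 1.
Scan x ∈ F_11. For each x, list the y ∈ F_11 with f(x, y) ≡ 0 and those with g(x, y) ≡ 0 (mod 11); the common zeros in that column are the intersection.
  x = 0: f ≡ 0 at y ∈ {1}; g ≡ 0 at y ∈ ∅; common: ∅.
  x = 1: f ≡ 0 at y ∈ {1}; g ≡ 0 at y ∈ ∅; common: ∅.
  x = 2: f ≡ 0 at y ∈ {1}; g ≡ 0 at y ∈ ∅; common: ∅.
  x = 3: f ≡ 0 at y ∈ {1}; g ≡ 0 at y ∈ {0, 1, 2, 3, 4, 5, 6, 7, 8, 9, 10}; common: {1}.
  x = 4: f ≡ 0 at y ∈ {1}; g ≡ 0 at y ∈ ∅; common: ∅.
  x = 5: f ≡ 0 at y ∈ {1}; g ≡ 0 at y ∈ ∅; common: ∅.
  x = 6: f ≡ 0 at y ∈ {1}; g ≡ 0 at y ∈ ∅; common: ∅.
  x = 7: f ≡ 0 at y ∈ {1}; g ≡ 0 at y ∈ ∅; common: ∅.
  x = 8: f ≡ 0 at y ∈ {1}; g ≡ 0 at y ∈ ∅; common: ∅.
  x = 9: f ≡ 0 at y ∈ {1}; g ≡ 0 at y ∈ ∅; common: ∅.
  x = 10: f ≡ 0 at y ∈ {1}; g ≡ 0 at y ∈ ∅; common: ∅.
Collecting: common zeros = {(3, 1)}, so the count is 1.
Comparison with the Bézout bound: 1 ≤ 1 = deg(f)·deg(g), as expected for curves with no common component (the bound is attained).


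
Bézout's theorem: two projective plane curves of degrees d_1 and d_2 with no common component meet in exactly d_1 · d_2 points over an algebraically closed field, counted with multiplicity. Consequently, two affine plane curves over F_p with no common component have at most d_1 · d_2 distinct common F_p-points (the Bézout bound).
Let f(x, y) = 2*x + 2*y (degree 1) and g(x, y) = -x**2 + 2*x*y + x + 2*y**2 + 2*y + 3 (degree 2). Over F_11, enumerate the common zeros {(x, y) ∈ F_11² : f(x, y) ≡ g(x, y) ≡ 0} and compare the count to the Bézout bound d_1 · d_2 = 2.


Common zeros: ∅; count = 0; Bézout bound = 2.

deg(f) = 1, deg(g) = 2, so Bézout bound = 2.
Scan x ∈ F_11. For each x, list the y ∈ F_11 with f(x, y) ≡ 0 and those with g(x, y) ≡ 0 (mod 11); the common zeros in that column are the intersection.
  x = 0: f ≡ 0 at y ∈ {0}; g ≡ 0 at y ∈ ∅; common: ∅.
  x = 1: f ≡ 0 at y ∈ {10}; g ≡ 0 at y ∈ {3, 6}; common: ∅.
  x = 2: f ≡ 0 at y ∈ {9}; g ≡ 0 at y ∈ ∅; common: ∅.
  x = 3: f ≡ 0 at y ∈ {8}; g ≡ 0 at y ∈ {9}; common: ∅.
  x = 4: f ≡ 0 at y ∈ {7}; g ≡ 0 at y ∈ ∅; common: ∅.
  x = 5: f ≡ 0 at y ∈ {6}; g ≡ 0 at y ∈ {7, 9}; common: ∅.
  x = 6: f ≡ 0 at y ∈ {5}; g ≡ 0 at y ∈ {1, 3}; common: ∅.
  x = 7: f ≡ 0 at y ∈ {4}; g ≡ 0 at y ∈ ∅; common: ∅.
  x = 8: f ≡ 0 at y ∈ {3}; g ≡ 0 at y ∈ {1}; common: ∅.
  x = 9: f ≡ 0 at y ∈ {2}; g ≡ 0 at y ∈ ∅; common: ∅.
  x = 10: f ≡ 0 at y ∈ {1}; g ≡ 0 at y ∈ {4, 7}; common: ∅.
Collecting: common zeros = ∅, so the count is 0.
Comparison with the Bézout bound: 0 ≤ 2 = deg(f)·deg(g), as expected for curves with no common component (the affine F_11-count falls short of the bound because intersections may lie at infinity, over extension fields, or carry multiplicity).


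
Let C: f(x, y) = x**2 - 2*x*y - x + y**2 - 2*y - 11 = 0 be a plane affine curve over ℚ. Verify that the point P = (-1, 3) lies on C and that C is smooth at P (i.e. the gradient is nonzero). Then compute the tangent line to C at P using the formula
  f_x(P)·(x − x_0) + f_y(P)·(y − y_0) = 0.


Tangent line at P: -9*x + 6*y - 27 = 0.

Step 1: f(-1, 3) = 0, so P lies on C.
Step 2: partial derivatives
  f_x(x, y) = 2*x - 2*y - 1, f_y(x, y) = -2*x + 2*y - 2.
  f_x(P) = -9, f_y(P) = 6 (gradient nonzero, so P is smooth).
Step 3: tangent line at P: -9·(x − -1) + 6·(y − 3) = 0.
Expanding: -9*x + 6*y - 27 = 0.


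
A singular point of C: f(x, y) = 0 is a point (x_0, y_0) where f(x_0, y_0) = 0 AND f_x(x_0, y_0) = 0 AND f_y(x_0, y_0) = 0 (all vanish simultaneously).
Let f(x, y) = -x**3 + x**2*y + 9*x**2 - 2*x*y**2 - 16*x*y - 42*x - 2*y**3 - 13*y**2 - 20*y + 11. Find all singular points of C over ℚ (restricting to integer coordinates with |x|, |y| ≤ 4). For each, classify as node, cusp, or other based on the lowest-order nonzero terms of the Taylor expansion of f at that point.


Singular points: {(2, -3)}; classification: cusp.

Compute partial derivatives:
  f_x = -3*x**2 + 2*x*y + 18*x - 2*y**2 - 16*y - 42.
  f_y = x**2 - 4*x*y - 16*x - 6*y**2 - 26*y - 20.
Scan x_0 ∈ {−4, ..., 4}. For each x_0, f_y(x_0, y) is a polynomial in y; find its integer roots y ∈ {−4, ..., 4}, then test f_x and f at those candidates.
  x = -4: f_y(-4, y) = -6*y**2 - 10*y + 60; no integer root y with |y| ≤ 4.
  x = -3: f_y(-3, y) = -6*y**2 - 14*y + 37; no integer root y with |y| ≤ 4.
  x = -2: f_y(-2, y) = -6*y**2 - 18*y + 16; no integer root y with |y| ≤ 4.
  x = -1: f_y(-1, y) = -6*y**2 - 22*y - 3; no integer root y with |y| ≤ 4.
  x = 0: f_y(0, y) = -6*y**2 - 26*y - 20; vanishes at y ∈ {-1}. (0, -1): f_x = -28 ≠ 0.
  x = 1: f_y(1, y) = -6*y**2 - 30*y - 35; no integer root y with |y| ≤ 4.
  x = 2: f_y(2, y) = -6*y**2 - 34*y - 48; vanishes at y ∈ {-3}. (2, -3): f_x = 0, f = 0 — SINGULAR.
  x = 3: f_y(3, y) = -6*y**2 - 38*y - 59; no integer root y with |y| ≤ 4.
  x = 4: f_y(4, y) = -6*y**2 - 42*y - 68; no integer root y with |y| ≤ 4.
Only singular point on the grid: (2, -3).
Classify: substitute x = 2 + u, y = -3 + v and expand: f = -u**3 + u**2*v - 2*u*v**2 - 2*v**3 + v**2.
No constant or linear terms (consistent with a singular point). Quadratic part: v**2. Cubic part: -u**3 + u**2*v - 2*u*v**2 - 2*v**3.
The quadratic part v**2 is a perfect square, so there is a single (double) tangent line v = 0, i.e. y = -3. Restricting the cubic part to that line (v = 0) leaves -u**3 ≠ 0, so f is not divisible by v and the branch is v² ≈ u**3 to lowest order — this is a cusp.
Classification: cusp.


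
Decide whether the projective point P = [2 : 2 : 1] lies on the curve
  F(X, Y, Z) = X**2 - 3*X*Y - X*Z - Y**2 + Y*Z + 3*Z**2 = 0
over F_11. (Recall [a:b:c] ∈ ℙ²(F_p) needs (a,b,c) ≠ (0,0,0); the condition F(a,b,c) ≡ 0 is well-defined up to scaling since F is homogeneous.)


F(2,2,1) ≡ 2 (mod 11); P is NOT on the curve.

Evaluate F(2, 2, 1) term-by-term (mod 11).
  X**2 ↦ 1·4·1·1 = 4
  -3*X*Y ↦ -3·2·2·1 = -12
  -X*Z ↦ -1·2·1·1 = -2
  -Y**2 ↦ -1·1·4·1 = -4
  Y*Z ↦ 1·1·2·1 = 2
  3*Z**2 ↦ 3·1·1·1 = 3
Sum: F(2, 2, 1) = (4) + (-12) + (-2) + (-4) + (2) + (3) = -9.
Reducing mod 11: -9 ≡ 2 (mod 11).
Since F(a, b, c) ≡ 2 ≠ 0 (mod 11), P does NOT lie on the curve.


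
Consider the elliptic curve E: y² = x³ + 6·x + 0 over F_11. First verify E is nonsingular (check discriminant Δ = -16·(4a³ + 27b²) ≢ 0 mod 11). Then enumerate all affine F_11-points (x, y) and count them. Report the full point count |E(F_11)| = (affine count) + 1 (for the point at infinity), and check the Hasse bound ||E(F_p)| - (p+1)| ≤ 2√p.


Affine points = {(0, 0), (2, 3), (2, 8), (3, 1), (3, 10), (4, 0), (5, 1), (5, 10), (7, 0), (10, 2), (10, 9)}; affine count = 11; |E(F_11)| = 12.

Discriminant check: Δ ∝ 4a³ + 27b² = 4·6³ + 27·0² = 4·216 + 27·0 ≡ 6 (mod 11). Nonzero ⇒ E is nonsingular.
For each x ∈ F_11, compute rhs = x³ + 6·x + 0 mod 11, then count y ∈ F_11 with y² ≡ rhs.
  x = 0: rhs = 0, matching y values: 0 (1 points).
  x = 1: rhs = 7, matching y values: none (0 points).
  x = 2: rhs = 9, matching y values: 3, 8 (2 points).
  x = 3: rhs = 1, matching y values: 1, 10 (2 points).
  x = 4: rhs = 0, matching y values: 0 (1 points).
  x = 5: rhs = 1, matching y values: 1, 10 (2 points).
  x = 6: rhs = 10, matching y values: none (0 points).
  x = 7: rhs = 0, matching y values: 0 (1 points).
  x = 8: rhs = 10, matching y values: none (0 points).
  x = 9: rhs = 2, matching y values: none (0 points).
  x = 10: rhs = 4, matching y values: 2, 9 (2 points).
Total affine count: 11.
Full point count |E(F_11)| = 11 + 1 = 12.
Hasse bound: |12 − (11+1)| = |0| = 0 ≤ 2√11 ≈ 6.6332 ✓.


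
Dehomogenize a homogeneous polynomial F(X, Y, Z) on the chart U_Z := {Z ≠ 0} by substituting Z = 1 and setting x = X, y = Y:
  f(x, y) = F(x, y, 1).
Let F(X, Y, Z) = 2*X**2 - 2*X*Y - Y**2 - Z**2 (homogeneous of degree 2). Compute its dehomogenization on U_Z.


f(x, y) = 2*x**2 - 2*x*y - y**2 - 1

On U_Z we set Z = 1. Each monomial c·X^i·Y^j·Z^k in F becomes c·x^i·y^j·1^k = c·x^i·y^j.
Substituting Z = 1: F(X, Y, 1) = 2*x**2 - 2*x*y - y**2 - 1.
Note: deg(f) ≤ deg(F) = 2; strict inequality happens when F is divisible by Z (lost terms).


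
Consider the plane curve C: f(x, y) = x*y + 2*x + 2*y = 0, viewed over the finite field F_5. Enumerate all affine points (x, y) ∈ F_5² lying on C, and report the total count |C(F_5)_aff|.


Affine F_5-points: {(0, 0), (1, 1), (2, 4), (4, 2)}; count = 4.

For each of the 25 pairs (x, y) ∈ F_5², evaluate f(x, y) mod 5. Record the zeros.
  x = 0: [0↦0, 1↦2, 2↦4, 3↦1, 4↦3]  zeros at y ∈ {0}
  x = 1: [0↦2, 1↦0, 2↦3, 3↦1, 4↦4]  zeros at y ∈ {1}
  x = 2: [0↦4, 1↦3, 2↦2, 3↦1, 4↦0]  zeros at y ∈ {4}
  x = 3: [0↦1, 1↦1, 2↦1, 3↦1, 4↦1]  zeros at y ∈ ∅
  x = 4: [0↦3, 1↦4, 2↦0, 3↦1, 4↦2]  zeros at y ∈ {2}
Collecting zeros: affine points = {(0, 0), (1, 1), (2, 4), (4, 2)}.
Total count |C(F_5)_aff| = 4.


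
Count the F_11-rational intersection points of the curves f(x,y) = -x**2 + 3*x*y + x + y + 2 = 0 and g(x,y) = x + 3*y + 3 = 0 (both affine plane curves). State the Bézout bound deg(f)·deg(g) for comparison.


Common zeros: {(4, 5)}; count = 1; Bézout bound = 2.

deg(f) = 2, deg(g) = 1, so Bézout bound = 2.
Scan x ∈ F_11. For each x, list the y ∈ F_11 with f(x, y) ≡ 0 and those with g(x, y) ≡ 0 (mod 11); the common zeros in that column are the intersection.
  x = 0: f ≡ 0 at y ∈ {9}; g ≡ 0 at y ∈ {10}; common: ∅.
  x = 1: f ≡ 0 at y ∈ {5}; g ≡ 0 at y ∈ {6}; common: ∅.
  x = 2: f ≡ 0 at y ∈ {0}; g ≡ 0 at y ∈ {2}; common: ∅.
  x = 3: f ≡ 0 at y ∈ {7}; g ≡ 0 at y ∈ {9}; common: ∅.
  x = 4: f ≡ 0 at y ∈ {5}; g ≡ 0 at y ∈ {5}; common: {5}.
  x = 5: f ≡ 0 at y ∈ {8}; g ≡ 0 at y ∈ {1}; common: ∅.
  x = 6: f ≡ 0 at y ∈ {9}; g ≡ 0 at y ∈ {8}; common: ∅.
  x = 7: f ≡ 0 at y ∈ ∅; g ≡ 0 at y ∈ {4}; common: ∅.
  x = 8: f ≡ 0 at y ∈ {7}; g ≡ 0 at y ∈ {0}; common: ∅.
  x = 9: f ≡ 0 at y ∈ {8}; g ≡ 0 at y ∈ {7}; common: ∅.
  x = 10: f ≡ 0 at y ∈ {0}; g ≡ 0 at y ∈ {3}; common: ∅.
Collecting: common zeros = {(4, 5)}, so the count is 1.
Comparison with the Bézout bound: 1 ≤ 2 = deg(f)·deg(g), as expected for curves with no common component (the affine F_11-count falls short of the bound because intersections may lie at infinity, over extension fields, or carry multiplicity).


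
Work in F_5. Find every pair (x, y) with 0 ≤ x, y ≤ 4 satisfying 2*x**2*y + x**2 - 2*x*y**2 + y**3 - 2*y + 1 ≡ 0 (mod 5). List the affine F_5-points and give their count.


Affine F_5-points: {(0, 1), (0, 2), (2, 0), (3, 0), (4, 1)}; count = 5.

For each of the 25 pairs (x, y) ∈ F_5², evaluate f(x, y) mod 5. Record the zeros.
  x = 0: [0↦1, 1↦0, 2↦0, 3↦2, 4↦2]  zeros at y ∈ {1, 2}
  x = 1: [0↦2, 1↦1, 2↦2, 3↦1, 4↦4]  zeros at y ∈ ∅
  x = 2: [0↦0, 1↦3, 2↦4, 3↦4, 4↦4]  zeros at y ∈ {0}
  x = 3: [0↦0, 1↦1, 2↦1, 3↦1, 4↦2]  zeros at y ∈ {0}
  x = 4: [0↦2, 1↦0, 2↦3, 3↦2, 4↦3]  zeros at y ∈ {1}
Collecting zeros: affine points = {(0, 1), (0, 2), (2, 0), (3, 0), (4, 1)}.
Total count |C(F_5)_aff| = 5.


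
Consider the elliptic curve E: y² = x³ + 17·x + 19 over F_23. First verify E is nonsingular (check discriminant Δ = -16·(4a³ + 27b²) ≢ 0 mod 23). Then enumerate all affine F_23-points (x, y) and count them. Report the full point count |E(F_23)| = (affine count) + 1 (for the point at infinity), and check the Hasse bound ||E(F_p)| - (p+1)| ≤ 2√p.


Affine points = {(4, 6), (4, 17), (8, 0), (9, 2), (9, 21), (10, 4), (10, 19), (17, 0), (18, 4), (18, 19), (19, 5), (19, 18), (21, 0), (22, 1), (22, 22)}; affine count = 15; |E(F_23)| = 16.

Discriminant check: Δ ∝ 4a³ + 27b² = 4·17³ + 27·19² = 4·4913 + 27·361 ≡ 5 (mod 23). Nonzero ⇒ E is nonsingular.
For each x ∈ F_23, compute rhs = x³ + 17·x + 19 mod 23, then count y ∈ F_23 with y² ≡ rhs.
  x = 0: rhs = 19, matching y values: none (0 points).
  x = 1: rhs = 14, matching y values: none (0 points).
  x = 2: rhs = 15, matching y values: none (0 points).
  x = 3: rhs = 5, matching y values: none (0 points).
  x = 4: rhs = 13, matching y values: 6, 17 (2 points).
  x = 5: rhs = 22, matching y values: none (0 points).
  x = 6: rhs = 15, matching y values: none (0 points).
  x = 7: rhs = 21, matching y values: none (0 points).
  x = 8: rhs = 0, matching y values: 0 (1 points).
  x = 9: rhs = 4, matching y values: 2, 21 (2 points).
  x = 10: rhs = 16, matching y values: 4, 19 (2 points).
  x = 11: rhs = 19, matching y values: none (0 points).
  x = 12: rhs = 19, matching y values: none (0 points).
  x = 13: rhs = 22, matching y values: none (0 points).
  x = 14: rhs = 11, matching y values: none (0 points).
  x = 15: rhs = 15, matching y values: none (0 points).
  x = 16: rhs = 17, matching y values: none (0 points).
  x = 17: rhs = 0, matching y values: 0 (1 points).
  x = 18: rhs = 16, matching y values: 4, 19 (2 points).
  x = 19: rhs = 2, matching y values: 5, 18 (2 points).
  x = 20: rhs = 10, matching y values: none (0 points).
  x = 21: rhs = 0, matching y values: 0 (1 points).
  x = 22: rhs = 1, matching y values: 1, 22 (2 points).
Total affine count: 15.
Full point count |E(F_23)| = 15 + 1 = 16.
Hasse bound: |16 − (23+1)| = |-8| = 8 ≤ 2√23 ≈ 9.5917 ✓.


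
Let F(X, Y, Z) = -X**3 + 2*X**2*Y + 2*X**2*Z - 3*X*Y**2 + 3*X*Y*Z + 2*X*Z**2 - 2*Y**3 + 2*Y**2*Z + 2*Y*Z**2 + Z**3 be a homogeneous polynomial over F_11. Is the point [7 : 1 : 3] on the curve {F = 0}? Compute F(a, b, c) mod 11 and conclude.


F(7,1,3) ≡ 2 (mod 11); P is NOT on the curve.

Evaluate F(7, 1, 3) term-by-term (mod 11).
  -X**3 ↦ -1·343·1·1 = -343
  2*X**2*Y ↦ 2·49·1·1 = 98
  2*X**2*Z ↦ 2·49·1·3 = 294
  -3*X*Y**2 ↦ -3·7·1·1 = -21
  3*X*Y*Z ↦ 3·7·1·3 = 63
  2*X*Z**2 ↦ 2·7·1·9 = 126
  -2*Y**3 ↦ -2·1·1·1 = -2
  2*Y**2*Z ↦ 2·1·1·3 = 6
  2*Y*Z**2 ↦ 2·1·1·9 = 18
  Z**3 ↦ 1·1·1·27 = 27
Sum: F(7, 1, 3) = (-343) + (98) + (294) + (-21) + (63) + (126) + (-2) + (6) + (18) + (27) = 266.
Reducing mod 11: 266 ≡ 2 (mod 11).
Since F(a, b, c) ≡ 2 ≠ 0 (mod 11), P does NOT lie on the curve.


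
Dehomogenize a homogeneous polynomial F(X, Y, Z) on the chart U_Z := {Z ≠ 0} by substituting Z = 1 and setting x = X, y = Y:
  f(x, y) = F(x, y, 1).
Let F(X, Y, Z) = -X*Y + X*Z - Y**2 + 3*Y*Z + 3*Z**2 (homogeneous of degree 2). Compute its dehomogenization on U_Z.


f(x, y) = -x*y + x - y**2 + 3*y + 3

On U_Z we set Z = 1. Each monomial c·X^i·Y^j·Z^k in F becomes c·x^i·y^j·1^k = c·x^i·y^j.
Substituting Z = 1: F(X, Y, 1) = -x*y + x - y**2 + 3*y + 3.
Note: deg(f) ≤ deg(F) = 2; strict inequality happens when F is divisible by Z (lost terms).


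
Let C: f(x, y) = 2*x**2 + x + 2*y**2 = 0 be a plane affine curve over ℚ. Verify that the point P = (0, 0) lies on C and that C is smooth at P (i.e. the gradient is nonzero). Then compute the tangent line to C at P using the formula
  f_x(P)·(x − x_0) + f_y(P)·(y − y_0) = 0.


Tangent line at P: x = 0.

Step 1: f(0, 0) = 0, so P lies on C.
Step 2: partial derivatives
  f_x(x, y) = 4*x + 1, f_y(x, y) = 4*y.
  f_x(P) = 1, f_y(P) = 0 (gradient nonzero, so P is smooth).
Step 3: tangent line at P: 1·(x − 0) + 0·(y − 0) = 0.
Expanding: x = 0.


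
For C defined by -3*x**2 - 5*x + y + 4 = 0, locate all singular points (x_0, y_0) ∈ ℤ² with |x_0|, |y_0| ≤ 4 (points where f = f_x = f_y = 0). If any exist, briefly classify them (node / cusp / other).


No singular points in the scanned grid; C is smooth there.

Compute partial derivatives:
  f_x = -6*x - 5.
  f_y = 1.
f_y = 1 is a nonzero constant, so f_y never vanishes: no point (x, y) can satisfy f = f_x = f_y = 0. In particular no (x, y) ∈ {−4, ..., 4}² is singular; the curve is smooth.


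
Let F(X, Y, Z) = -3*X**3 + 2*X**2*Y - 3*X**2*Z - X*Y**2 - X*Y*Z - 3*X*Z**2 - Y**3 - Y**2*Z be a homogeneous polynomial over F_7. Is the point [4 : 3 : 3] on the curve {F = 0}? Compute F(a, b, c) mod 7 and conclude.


F(4,3,3) ≡ 2 (mod 7); P is NOT on the curve.

Evaluate F(4, 3, 3) term-by-term (mod 7).
  -3*X**3 ↦ -3·64·1·1 = -192
  2*X**2*Y ↦ 2·16·3·1 = 96
  -3*X**2*Z ↦ -3·16·1·3 = -144
  -X*Y**2 ↦ -1·4·9·1 = -36
  -X*Y*Z ↦ -1·4·3·3 = -36
  -3*X*Z**2 ↦ -3·4·1·9 = -108
  -Y**3 ↦ -1·1·27·1 = -27
  -Y**2*Z ↦ -1·1·9·3 = -27
Sum: F(4, 3, 3) = (-192) + (96) + (-144) + (-36) + (-36) + (-108) + (-27) + (-27) = -474.
Reducing mod 7: -474 ≡ 2 (mod 7).
Since F(a, b, c) ≡ 2 ≠ 0 (mod 7), P does NOT lie on the curve.


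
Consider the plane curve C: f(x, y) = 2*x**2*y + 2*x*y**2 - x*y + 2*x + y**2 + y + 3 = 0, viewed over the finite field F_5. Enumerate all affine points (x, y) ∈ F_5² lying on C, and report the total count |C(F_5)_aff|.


Affine F_5-points: {(0, 1), (0, 3), (1, 0), (1, 1), (2, 4), (3, 3), (3, 4), (4, 2)}; count = 8.

For each of the 25 pairs (x, y) ∈ F_5², evaluate f(x, y) mod 5. Record the zeros.
  x = 0: [0↦3, 1↦0, 2↦4, 3↦0, 4↦3]  zeros at y ∈ {1, 3}
  x = 1: [0↦0, 1↦0, 2↦1, 3↦3, 4↦1]  zeros at y ∈ {0, 1}
  x = 2: [0↦2, 1↦4, 2↦1, 3↦3, 4↦0]  zeros at y ∈ {4}
  x = 3: [0↦4, 1↦2, 2↦4, 3↦0, 4↦0]  zeros at y ∈ {3, 4}
  x = 4: [0↦1, 1↦4, 2↦0, 3↦4, 4↦1]  zeros at y ∈ {2}
Collecting zeros: affine points = {(0, 1), (0, 3), (1, 0), (1, 1), (2, 4), (3, 3), (3, 4), (4, 2)}.
Total count |C(F_5)_aff| = 8.


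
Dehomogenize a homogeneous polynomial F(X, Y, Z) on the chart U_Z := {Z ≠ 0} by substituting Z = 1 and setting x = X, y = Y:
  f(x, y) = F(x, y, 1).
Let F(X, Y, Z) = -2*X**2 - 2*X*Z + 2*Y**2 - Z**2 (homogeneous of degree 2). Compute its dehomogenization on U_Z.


f(x, y) = -2*x**2 - 2*x + 2*y**2 - 1

On U_Z we set Z = 1. Each monomial c·X^i·Y^j·Z^k in F becomes c·x^i·y^j·1^k = c·x^i·y^j.
Substituting Z = 1: F(X, Y, 1) = -2*x**2 - 2*x + 2*y**2 - 1.
Note: deg(f) ≤ deg(F) = 2; strict inequality happens when F is divisible by Z (lost terms).


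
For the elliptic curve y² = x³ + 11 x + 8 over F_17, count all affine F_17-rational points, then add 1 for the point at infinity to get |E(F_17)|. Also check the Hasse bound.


Affine points = {(0, 5), (0, 12), (2, 2), (2, 15), (3, 0), (5, 1), (5, 16), (6, 1), (6, 16), (8, 8), (8, 9), (10, 8), (10, 9), (11, 7), (11, 10), (12, 7), (12, 10), (13, 6), (13, 11), (14, 4), (14, 13), (16, 8), (16, 9)}; affine count = 23; |E(F_17)| = 24.

Discriminant check: Δ ∝ 4a³ + 27b² = 4·11³ + 27·8² = 4·1331 + 27·64 ≡ 14 (mod 17). Nonzero ⇒ E is nonsingular.
For each x ∈ F_17, compute rhs = x³ + 11·x + 8 mod 17, then count y ∈ F_17 with y² ≡ rhs.
  x = 0: rhs = 8, matching y values: 5, 12 (2 points).
  x = 1: rhs = 3, matching y values: none (0 points).
  x = 2: rhs = 4, matching y values: 2, 15 (2 points).
  x = 3: rhs = 0, matching y values: 0 (1 points).
  x = 4: rhs = 14, matching y values: none (0 points).
  x = 5: rhs = 1, matching y values: 1, 16 (2 points).
  x = 6: rhs = 1, matching y values: 1, 16 (2 points).
  x = 7: rhs = 3, matching y values: none (0 points).
  x = 8: rhs = 13, matching y values: 8, 9 (2 points).
  x = 9: rhs = 3, matching y values: none (0 points).
  x = 10: rhs = 13, matching y values: 8, 9 (2 points).
  x = 11: rhs = 15, matching y values: 7, 10 (2 points).
  x = 12: rhs = 15, matching y values: 7, 10 (2 points).
  x = 13: rhs = 2, matching y values: 6, 11 (2 points).
  x = 14: rhs = 16, matching y values: 4, 13 (2 points).
  x = 15: rhs = 12, matching y values: none (0 points).
  x = 16: rhs = 13, matching y values: 8, 9 (2 points).
Total affine count: 23.
Full point count |E(F_17)| = 23 + 1 = 24.
Hasse bound: |24 − (17+1)| = |6| = 6 ≤ 2√17 ≈ 8.2462 ✓.


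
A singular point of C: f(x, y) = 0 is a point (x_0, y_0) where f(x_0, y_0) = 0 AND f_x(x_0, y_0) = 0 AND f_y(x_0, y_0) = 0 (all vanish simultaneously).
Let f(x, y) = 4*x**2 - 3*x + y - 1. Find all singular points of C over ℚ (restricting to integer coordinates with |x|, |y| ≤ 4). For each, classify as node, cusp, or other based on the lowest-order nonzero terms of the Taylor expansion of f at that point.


No singular points in the scanned grid; C is smooth there.

Compute partial derivatives:
  f_x = 8*x - 3.
  f_y = 1.
f_y = 1 is a nonzero constant, so f_y never vanishes: no point (x, y) can satisfy f = f_x = f_y = 0. In particular no (x, y) ∈ {−4, ..., 4}² is singular; the curve is smooth.


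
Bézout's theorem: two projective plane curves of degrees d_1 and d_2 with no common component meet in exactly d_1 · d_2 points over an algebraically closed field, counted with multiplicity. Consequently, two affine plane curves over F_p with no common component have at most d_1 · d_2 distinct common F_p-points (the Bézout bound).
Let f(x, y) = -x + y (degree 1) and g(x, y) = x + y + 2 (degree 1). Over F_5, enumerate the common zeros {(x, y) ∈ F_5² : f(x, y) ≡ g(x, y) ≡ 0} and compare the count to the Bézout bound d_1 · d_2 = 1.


Common zeros: {(4, 4)}; count = 1; Bézout bound = 1.

deg(f) = 1, deg(g) = 1, so Bézout bound = 1.
Scan x ∈ F_5. For each x, list the y ∈ F_5 with f(x, y) ≡ 0 and those with g(x, y) ≡ 0 (mod 5); the common zeros in that column are the intersection.
  x = 0: f ≡ 0 at y ∈ {0}; g ≡ 0 at y ∈ {3}; common: ∅.
  x = 1: f ≡ 0 at y ∈ {1}; g ≡ 0 at y ∈ {2}; common: ∅.
  x = 2: f ≡ 0 at y ∈ {2}; g ≡ 0 at y ∈ {1}; common: ∅.
  x = 3: f ≡ 0 at y ∈ {3}; g ≡ 0 at y ∈ {0}; common: ∅.
  x = 4: f ≡ 0 at y ∈ {4}; g ≡ 0 at y ∈ {4}; common: {4}.
Collecting: common zeros = {(4, 4)}, so the count is 1.
Comparison with the Bézout bound: 1 ≤ 1 = deg(f)·deg(g), as expected for curves with no common component (the bound is attained).


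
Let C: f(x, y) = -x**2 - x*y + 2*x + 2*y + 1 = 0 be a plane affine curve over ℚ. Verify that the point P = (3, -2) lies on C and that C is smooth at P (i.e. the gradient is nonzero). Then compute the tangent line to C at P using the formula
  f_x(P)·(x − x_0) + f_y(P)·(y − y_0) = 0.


Tangent line at P: -2*x - y + 4 = 0.

Step 1: f(3, -2) = 0, so P lies on C.
Step 2: partial derivatives
  f_x(x, y) = -2*x - y + 2, f_y(x, y) = 2 - x.
  f_x(P) = -2, f_y(P) = -1 (gradient nonzero, so P is smooth).
Step 3: tangent line at P: -2·(x − 3) + -1·(y − -2) = 0.
Expanding: -2*x - y + 4 = 0.


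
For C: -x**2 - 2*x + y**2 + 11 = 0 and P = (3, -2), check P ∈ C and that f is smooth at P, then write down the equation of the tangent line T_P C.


Tangent line at P: -8*x - 4*y + 16 = 0.

Step 1: f(3, -2) = 0, so P lies on C.
Step 2: partial derivatives
  f_x(x, y) = -2*x - 2, f_y(x, y) = 2*y.
  f_x(P) = -8, f_y(P) = -4 (gradient nonzero, so P is smooth).
Step 3: tangent line at P: -8·(x − 3) + -4·(y − -2) = 0.
Expanding: -8*x - 4*y + 16 = 0.


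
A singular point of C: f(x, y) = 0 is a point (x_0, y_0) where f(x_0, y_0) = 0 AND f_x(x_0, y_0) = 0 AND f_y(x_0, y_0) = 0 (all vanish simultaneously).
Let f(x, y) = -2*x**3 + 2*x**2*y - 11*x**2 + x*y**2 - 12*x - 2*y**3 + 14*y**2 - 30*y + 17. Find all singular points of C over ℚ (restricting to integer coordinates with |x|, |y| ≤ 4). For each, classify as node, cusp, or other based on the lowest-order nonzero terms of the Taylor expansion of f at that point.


Singular points: {(-1, 2)}; classification: node.

Compute partial derivatives:
  f_x = -6*x**2 + 4*x*y - 22*x + y**2 - 12.
  f_y = 2*x**2 + 2*x*y - 6*y**2 + 28*y - 30.
Scan x_0 ∈ {−4, ..., 4}. For each x_0, f_y(x_0, y) is a polynomial in y; find its integer roots y ∈ {−4, ..., 4}, then test f_x and f at those candidates.
  x = -4: f_y(-4, y) = -6*y**2 + 20*y + 2; no integer root y with |y| ≤ 4.
  x = -3: f_y(-3, y) = -6*y**2 + 22*y - 12; vanishes at y ∈ {3}. (-3, 3): f_x = -27 ≠ 0.
  x = -2: f_y(-2, y) = -6*y**2 + 24*y - 22; no integer root y with |y| ≤ 4.
  x = -1: f_y(-1, y) = -6*y**2 + 26*y - 28; vanishes at y ∈ {2}. (-1, 2): f_x = 0, f = 0 — SINGULAR.
  x = 0: f_y(0, y) = -6*y**2 + 28*y - 30; vanishes at y ∈ {3}. (0, 3): f_x = -3 ≠ 0.
  x = 1: f_y(1, y) = -6*y**2 + 30*y - 28; no integer root y with |y| ≤ 4.
  x = 2: f_y(2, y) = -6*y**2 + 32*y - 22; no integer root y with |y| ≤ 4.
  x = 3: f_y(3, y) = -6*y**2 + 34*y - 12; no integer root y with |y| ≤ 4.
  x = 4: f_y(4, y) = -6*y**2 + 36*y + 2; no integer root y with |y| ≤ 4.
Only singular point on the grid: (-1, 2).
Classify: substitute x = -1 + u, y = 2 + v and expand: f = -2*u**3 + 2*u**2*v - u**2 + u*v**2 - 2*v**3 + v**2.
No constant or linear terms (consistent with a singular point). Quadratic part: -u**2 + v**2. Cubic part: -2*u**3 + 2*u**2*v + u*v**2 - 2*v**3.
The quadratic part v**2 - u**2 = (v − u)(v + u) splits into two distinct linear factors, so there are two distinct tangent lines y − 2 = ±(x − -1) — this is a node (ordinary double point).
Classification: node.


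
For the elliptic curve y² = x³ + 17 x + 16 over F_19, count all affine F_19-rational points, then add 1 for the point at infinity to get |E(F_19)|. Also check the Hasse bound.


Affine points = {(0, 4), (0, 15), (2, 1), (2, 18), (5, 6), (5, 13), (6, 7), (6, 12), (9, 9), (9, 10), (15, 6), (15, 13), (18, 6), (18, 13)}; affine count = 14; |E(F_19)| = 15.

Discriminant check: Δ ∝ 4a³ + 27b² = 4·17³ + 27·16² = 4·4913 + 27·256 ≡ 2 (mod 19). Nonzero ⇒ E is nonsingular.
For each x ∈ F_19, compute rhs = x³ + 17·x + 16 mod 19, then count y ∈ F_19 with y² ≡ rhs.
  x = 0: rhs = 16, matching y values: 4, 15 (2 points).
  x = 1: rhs = 15, matching y values: none (0 points).
  x = 2: rhs = 1, matching y values: 1, 18 (2 points).
  x = 3: rhs = 18, matching y values: none (0 points).
  x = 4: rhs = 15, matching y values: none (0 points).
  x = 5: rhs = 17, matching y values: 6, 13 (2 points).
  x = 6: rhs = 11, matching y values: 7, 12 (2 points).
  x = 7: rhs = 3, matching y values: none (0 points).
  x = 8: rhs = 18, matching y values: none (0 points).
  x = 9: rhs = 5, matching y values: 9, 10 (2 points).
  x = 10: rhs = 8, matching y values: none (0 points).
  x = 11: rhs = 14, matching y values: none (0 points).
  x = 12: rhs = 10, matching y values: none (0 points).
  x = 13: rhs = 2, matching y values: none (0 points).
  x = 14: rhs = 15, matching y values: none (0 points).
  x = 15: rhs = 17, matching y values: 6, 13 (2 points).
  x = 16: rhs = 14, matching y values: none (0 points).
  x = 17: rhs = 12, matching y values: none (0 points).
  x = 18: rhs = 17, matching y values: 6, 13 (2 points).
Total affine count: 14.
Full point count |E(F_19)| = 14 + 1 = 15.
Hasse bound: |15 − (19+1)| = |-5| = 5 ≤ 2√19 ≈ 8.7178 ✓.


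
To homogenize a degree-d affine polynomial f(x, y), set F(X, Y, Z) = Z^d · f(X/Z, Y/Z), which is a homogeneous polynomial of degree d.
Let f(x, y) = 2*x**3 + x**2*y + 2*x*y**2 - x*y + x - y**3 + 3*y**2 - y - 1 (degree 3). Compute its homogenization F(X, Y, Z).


F(X, Y, Z) = 2*X**3 + X**2*Y + 2*X*Y**2 - X*Y*Z + X*Z**2 - Y**3 + 3*Y**2*Z - Y*Z**2 - Z**3

deg(f) = 3.
Substitute x = X/Z, y = Y/Z into f, then multiply by Z^3.
  monomial 2·x^3·y^0 ↦ 2·X^3·Y^0·Z^0.
  monomial 1·x^2·y^1 ↦ 1·X^2·Y^1·Z^0.
  monomial 2·x^1·y^2 ↦ 2·X^1·Y^2·Z^0.
  monomial -1·x^1·y^1 ↦ -1·X^1·Y^1·Z^1.
  monomial 1·x^1·y^0 ↦ 1·X^1·Y^0·Z^2.
  monomial -1·x^0·y^3 ↦ -1·X^0·Y^3·Z^0.
  monomial 3·x^0·y^2 ↦ 3·X^0·Y^2·Z^1.
  monomial -1·x^0·y^1 ↦ -1·X^0·Y^1·Z^2.
  monomial -1·x^0·y^0 ↦ -1·X^0·Y^0·Z^3.
Collecting: F(X, Y, Z) = 2*X**3 + X**2*Y + 2*X*Y**2 - X*Y*Z + X*Z**2 - Y**3 + 3*Y**2*Z - Y*Z**2 - Z**3.


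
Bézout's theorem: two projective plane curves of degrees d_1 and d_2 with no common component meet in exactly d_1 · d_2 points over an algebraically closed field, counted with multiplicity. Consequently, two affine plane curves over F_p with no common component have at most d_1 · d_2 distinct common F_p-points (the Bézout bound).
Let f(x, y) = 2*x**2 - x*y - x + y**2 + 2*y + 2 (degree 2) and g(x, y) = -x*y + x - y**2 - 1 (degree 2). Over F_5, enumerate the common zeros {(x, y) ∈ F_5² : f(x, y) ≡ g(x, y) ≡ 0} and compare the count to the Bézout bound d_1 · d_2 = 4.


Common zeros: {(0, 2)}; count = 1; Bézout bound = 4.

deg(f) = 2, deg(g) = 2, so Bézout bound = 4.
Scan x ∈ F_5. For each x, list the y ∈ F_5 with f(x, y) ≡ 0 and those with g(x, y) ≡ 0 (mod 5); the common zeros in that column are the intersection.
  x = 0: f ≡ 0 at y ∈ {1, 2}; g ≡ 0 at y ∈ {2, 3}; common: {2}.
  x = 1: f ≡ 0 at y ∈ {1, 3}; g ≡ 0 at y ∈ {0, 4}; common: ∅.
  x = 2: f ≡ 0 at y ∈ ∅; g ≡ 0 at y ∈ ∅; common: ∅.
  x = 3: f ≡ 0 at y ∈ ∅; g ≡ 0 at y ∈ ∅; common: ∅.
  x = 4: f ≡ 0 at y ∈ {0, 2}; g ≡ 0 at y ∈ ∅; common: ∅.
Collecting: common zeros = {(0, 2)}, so the count is 1.
Comparison with the Bézout bound: 1 ≤ 4 = deg(f)·deg(g), as expected for curves with no common component (the affine F_5-count falls short of the bound because intersections may lie at infinity, over extension fields, or carry multiplicity).


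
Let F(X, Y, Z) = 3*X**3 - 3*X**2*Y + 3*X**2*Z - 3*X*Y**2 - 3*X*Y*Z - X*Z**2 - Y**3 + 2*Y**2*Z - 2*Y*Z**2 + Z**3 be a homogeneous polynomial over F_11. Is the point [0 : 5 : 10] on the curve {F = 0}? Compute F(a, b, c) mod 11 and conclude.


F(0,5,10) ≡ 1 (mod 11); P is NOT on the curve.

Evaluate F(0, 5, 10) term-by-term (mod 11).
  3*X**3 ↦ 3·0·1·1 = 0
  -3*X**2*Y ↦ -3·0·5·1 = 0
  3*X**2*Z ↦ 3·0·1·10 = 0
  -3*X*Y**2 ↦ -3·0·25·1 = 0
  -3*X*Y*Z ↦ -3·0·5·10 = 0
  -X*Z**2 ↦ -1·0·1·100 = 0
  -Y**3 ↦ -1·1·125·1 = -125
  2*Y**2*Z ↦ 2·1·25·10 = 500
  -2*Y*Z**2 ↦ -2·1·5·100 = -1000
  Z**3 ↦ 1·1·1·1000 = 1000
Sum: F(0, 5, 10) = (0) + (0) + (0) + (0) + (0) + (0) + (-125) + (500) + (-1000) + (1000) = 375.
Reducing mod 11: 375 ≡ 1 (mod 11).
Since F(a, b, c) ≡ 1 ≠ 0 (mod 11), P does NOT lie on the curve.


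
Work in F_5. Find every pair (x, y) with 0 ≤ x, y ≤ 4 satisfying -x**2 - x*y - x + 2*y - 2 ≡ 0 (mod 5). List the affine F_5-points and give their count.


Affine F_5-points: {(0, 1), (1, 4), (3, 1), (4, 4)}; count = 4.

For each of the 25 pairs (x, y) ∈ F_5², evaluate f(x, y) mod 5. Record the zeros.
  x = 0: [0↦3, 1↦0, 2↦2, 3↦4, 4↦1]  zeros at y ∈ {1}
  x = 1: [0↦1, 1↦2, 2↦3, 3↦4, 4↦0]  zeros at y ∈ {4}
  x = 2: [0↦2, 1↦2, 2↦2, 3↦2, 4↦2]  zeros at y ∈ ∅
  x = 3: [0↦1, 1↦0, 2↦4, 3↦3, 4↦2]  zeros at y ∈ {1}
  x = 4: [0↦3, 1↦1, 2↦4, 3↦2, 4↦0]  zeros at y ∈ {4}
Collecting zeros: affine points = {(0, 1), (1, 4), (3, 1), (4, 4)}.
Total count |C(F_5)_aff| = 4.


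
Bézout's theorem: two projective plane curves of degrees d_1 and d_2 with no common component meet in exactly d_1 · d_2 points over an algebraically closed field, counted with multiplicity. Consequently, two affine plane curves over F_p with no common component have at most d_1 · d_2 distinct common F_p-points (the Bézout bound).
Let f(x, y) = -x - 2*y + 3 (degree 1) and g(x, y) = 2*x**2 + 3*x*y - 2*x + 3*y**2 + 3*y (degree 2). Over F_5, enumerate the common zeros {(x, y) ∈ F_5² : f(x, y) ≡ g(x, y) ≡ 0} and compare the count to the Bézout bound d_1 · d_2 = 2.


Common zeros: {(0, 4)}; count = 1; Bézout bound = 2.

deg(f) = 1, deg(g) = 2, so Bézout bound = 2.
Scan x ∈ F_5. For each x, list the y ∈ F_5 with f(x, y) ≡ 0 and those with g(x, y) ≡ 0 (mod 5); the common zeros in that column are the intersection.
  x = 0: f ≡ 0 at y ∈ {4}; g ≡ 0 at y ∈ {0, 4}; common: {4}.
  x = 1: f ≡ 0 at y ∈ {1}; g ≡ 0 at y ∈ {0, 3}; common: ∅.
  x = 2: f ≡ 0 at y ∈ {3}; g ≡ 0 at y ∈ ∅; common: ∅.
  x = 3: f ≡ 0 at y ∈ {0}; g ≡ 0 at y ∈ {3}; common: ∅.
  x = 4: f ≡ 0 at y ∈ {2}; g ≡ 0 at y ∈ ∅; common: ∅.
Collecting: common zeros = {(0, 4)}, so the count is 1.
Comparison with the Bézout bound: 1 ≤ 2 = deg(f)·deg(g), as expected for curves with no common component (the affine F_5-count falls short of the bound because intersections may lie at infinity, over extension fields, or carry multiplicity).
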